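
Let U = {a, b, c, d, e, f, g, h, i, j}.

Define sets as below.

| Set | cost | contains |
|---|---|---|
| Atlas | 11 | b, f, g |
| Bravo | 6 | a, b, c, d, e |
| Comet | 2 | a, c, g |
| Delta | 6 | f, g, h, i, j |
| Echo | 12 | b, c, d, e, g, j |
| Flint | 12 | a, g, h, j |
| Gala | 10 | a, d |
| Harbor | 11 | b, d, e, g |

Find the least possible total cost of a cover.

Bravo, Delta together cover every item (Bravo ∪ Delta = {a, b, c, d, e, f, g, h, i, j}); total cost 6 + 6 = 12.
The greedy pick Comet, Delta, Bravo costs 14; no covering selection beats 12.

12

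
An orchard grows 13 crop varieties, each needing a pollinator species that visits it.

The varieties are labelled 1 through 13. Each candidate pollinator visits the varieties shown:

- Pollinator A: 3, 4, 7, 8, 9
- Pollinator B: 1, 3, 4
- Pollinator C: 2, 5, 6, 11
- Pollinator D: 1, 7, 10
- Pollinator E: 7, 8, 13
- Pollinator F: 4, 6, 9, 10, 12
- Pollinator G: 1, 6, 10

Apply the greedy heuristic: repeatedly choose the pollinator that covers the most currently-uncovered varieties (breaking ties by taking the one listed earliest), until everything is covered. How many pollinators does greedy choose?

5

Greedy: pick A (covers 5 new) → pick C (covers 4 new) → pick D (covers 2 new) → pick E (covers 1 new) → pick F (covers 1 new). Total picks: 5.
(The true minimum cover uses only 4 pollinators, so greedy is not optimal here.)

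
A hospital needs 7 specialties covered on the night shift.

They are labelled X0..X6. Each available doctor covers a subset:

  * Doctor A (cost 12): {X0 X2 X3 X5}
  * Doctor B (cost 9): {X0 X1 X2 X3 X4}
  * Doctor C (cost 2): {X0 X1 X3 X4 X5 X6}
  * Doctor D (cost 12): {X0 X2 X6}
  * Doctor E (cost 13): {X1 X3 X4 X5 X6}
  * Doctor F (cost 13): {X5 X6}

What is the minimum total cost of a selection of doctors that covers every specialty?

B, C together cover every specialty (B ∪ C = {X0, X1, X2, X3, X4, X5, X6}); total cost 9 + 2 = 11.
No covering selection has total cost below 11.

11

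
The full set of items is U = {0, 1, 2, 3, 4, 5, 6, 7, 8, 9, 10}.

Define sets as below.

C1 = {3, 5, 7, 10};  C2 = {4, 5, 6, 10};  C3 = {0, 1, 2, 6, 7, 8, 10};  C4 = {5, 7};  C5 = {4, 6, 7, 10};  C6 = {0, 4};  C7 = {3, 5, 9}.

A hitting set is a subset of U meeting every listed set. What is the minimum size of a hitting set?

3

Take H = {4, 5, 6}. Each listed set contains at least one of these, so H is a hitting set of size 3.
No choice of 2 items meets every set, so 3 is the minimum.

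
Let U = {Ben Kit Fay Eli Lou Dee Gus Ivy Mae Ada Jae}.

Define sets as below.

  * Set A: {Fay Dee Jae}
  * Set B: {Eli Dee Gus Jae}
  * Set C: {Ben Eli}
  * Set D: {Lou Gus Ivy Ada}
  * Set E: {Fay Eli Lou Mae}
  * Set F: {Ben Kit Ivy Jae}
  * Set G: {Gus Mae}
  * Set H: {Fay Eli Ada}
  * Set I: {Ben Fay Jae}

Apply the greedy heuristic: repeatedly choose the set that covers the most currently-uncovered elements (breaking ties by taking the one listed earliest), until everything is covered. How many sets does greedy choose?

Greedy: pick B (covers 4 new) → pick D (covers 3 new) → pick E (covers 2 new) → pick F (covers 2 new). Total picks: 4.

4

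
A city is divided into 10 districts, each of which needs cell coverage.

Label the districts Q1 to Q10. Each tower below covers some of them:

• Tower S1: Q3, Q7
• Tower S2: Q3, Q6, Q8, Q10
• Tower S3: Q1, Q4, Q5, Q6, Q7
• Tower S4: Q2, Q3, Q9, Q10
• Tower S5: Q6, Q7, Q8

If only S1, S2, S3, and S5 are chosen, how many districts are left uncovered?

Union of S1, S2, S3, S5 = {Q1, Q3, Q4, Q5, Q6, Q7, Q8, Q10}.
Not covered: Q2, Q9 — 2 districts.

2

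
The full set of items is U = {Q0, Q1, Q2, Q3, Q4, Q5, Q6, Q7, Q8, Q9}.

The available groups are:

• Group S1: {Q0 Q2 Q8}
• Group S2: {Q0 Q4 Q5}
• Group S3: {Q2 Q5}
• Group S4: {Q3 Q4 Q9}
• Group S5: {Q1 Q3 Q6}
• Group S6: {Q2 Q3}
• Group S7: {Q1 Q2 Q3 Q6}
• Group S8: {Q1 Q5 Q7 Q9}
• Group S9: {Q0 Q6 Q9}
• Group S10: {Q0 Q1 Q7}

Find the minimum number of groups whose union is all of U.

4

Take {S1, S4, S7, S8}. Their union is {Q0, Q1, Q2, Q3, Q4, Q5, Q6, Q7, Q8, Q9}, which is all 10 items.
No 3 of the 10 groups cover everything (all 120 combinations miss at least one item), so 4 is optimal.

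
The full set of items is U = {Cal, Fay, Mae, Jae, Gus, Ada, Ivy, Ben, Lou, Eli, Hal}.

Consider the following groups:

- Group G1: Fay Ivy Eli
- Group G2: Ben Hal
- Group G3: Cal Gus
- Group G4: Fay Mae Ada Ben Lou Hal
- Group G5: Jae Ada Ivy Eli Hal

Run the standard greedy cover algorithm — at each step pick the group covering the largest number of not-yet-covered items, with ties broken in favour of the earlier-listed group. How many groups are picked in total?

Greedy: pick G4 (covers 6 new) → pick G5 (covers 3 new) → pick G3 (covers 2 new). Total picks: 3.

3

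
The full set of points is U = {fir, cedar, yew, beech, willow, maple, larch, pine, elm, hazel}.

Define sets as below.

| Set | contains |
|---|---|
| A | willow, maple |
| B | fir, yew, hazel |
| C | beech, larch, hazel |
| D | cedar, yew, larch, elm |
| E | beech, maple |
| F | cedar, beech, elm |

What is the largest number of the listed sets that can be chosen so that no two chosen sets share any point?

3

A, B, F are pairwise disjoint (A={willow,maple}; B={fir,yew,hazel}; F={cedar,beech,elm}).
Every remaining set overlaps one of these, and no 4 of the listed sets are pairwise disjoint, so 3 is the maximum.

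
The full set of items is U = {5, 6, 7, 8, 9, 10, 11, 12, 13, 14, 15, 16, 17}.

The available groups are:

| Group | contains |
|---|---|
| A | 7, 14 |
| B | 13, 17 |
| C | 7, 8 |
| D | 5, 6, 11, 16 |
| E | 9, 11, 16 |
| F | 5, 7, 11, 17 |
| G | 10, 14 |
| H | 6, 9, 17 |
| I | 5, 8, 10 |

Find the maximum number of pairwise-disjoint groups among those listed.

4

B, C, E, G are pairwise disjoint (B={13,17}; C={7,8}; E={9,11,16}; G={10,14}).
Every remaining group overlaps one of these, and no 5 of the listed groups are pairwise disjoint, so 4 is the maximum.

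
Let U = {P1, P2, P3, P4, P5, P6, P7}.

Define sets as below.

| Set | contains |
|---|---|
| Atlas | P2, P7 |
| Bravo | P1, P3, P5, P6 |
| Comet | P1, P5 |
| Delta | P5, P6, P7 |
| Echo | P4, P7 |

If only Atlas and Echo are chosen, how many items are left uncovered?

4

Union of Atlas, Echo = {P2, P4, P7}.
Not covered: P1, P3, P5, P6 — 4 items.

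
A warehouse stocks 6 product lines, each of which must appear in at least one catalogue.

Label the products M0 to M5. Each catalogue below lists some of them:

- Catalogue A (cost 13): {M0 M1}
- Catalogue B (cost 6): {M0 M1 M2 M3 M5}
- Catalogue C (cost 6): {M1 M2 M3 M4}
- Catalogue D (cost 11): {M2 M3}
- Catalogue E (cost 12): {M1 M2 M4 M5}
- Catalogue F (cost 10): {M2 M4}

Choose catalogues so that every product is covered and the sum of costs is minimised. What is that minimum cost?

B, C together cover every product (B ∪ C = {M0, M1, M2, M3, M4, M5}); total cost 6 + 6 = 12.
No covering selection has total cost below 12.

12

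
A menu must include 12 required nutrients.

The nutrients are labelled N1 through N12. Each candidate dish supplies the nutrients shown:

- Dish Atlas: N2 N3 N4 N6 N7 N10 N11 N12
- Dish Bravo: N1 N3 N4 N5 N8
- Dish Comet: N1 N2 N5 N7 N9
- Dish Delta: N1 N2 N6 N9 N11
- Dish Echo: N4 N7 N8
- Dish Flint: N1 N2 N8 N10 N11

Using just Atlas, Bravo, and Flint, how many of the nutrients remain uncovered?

1

Union of Atlas, Bravo, Flint = {N1, N2, N3, N4, N5, N6, N7, N8, N10, N11, N12}.
Not covered: N9 — 1 nutrient.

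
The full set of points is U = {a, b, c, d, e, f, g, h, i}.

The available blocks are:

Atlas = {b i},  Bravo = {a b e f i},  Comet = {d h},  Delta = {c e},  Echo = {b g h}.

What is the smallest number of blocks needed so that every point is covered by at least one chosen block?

Take {Bravo, Comet, Delta, Echo}. Their union is {a, b, c, d, e, f, g, h, i}, which is all 9 points.
No 3 of the 5 blocks cover everything (all 10 combinations miss at least one point), so 4 is optimal.

4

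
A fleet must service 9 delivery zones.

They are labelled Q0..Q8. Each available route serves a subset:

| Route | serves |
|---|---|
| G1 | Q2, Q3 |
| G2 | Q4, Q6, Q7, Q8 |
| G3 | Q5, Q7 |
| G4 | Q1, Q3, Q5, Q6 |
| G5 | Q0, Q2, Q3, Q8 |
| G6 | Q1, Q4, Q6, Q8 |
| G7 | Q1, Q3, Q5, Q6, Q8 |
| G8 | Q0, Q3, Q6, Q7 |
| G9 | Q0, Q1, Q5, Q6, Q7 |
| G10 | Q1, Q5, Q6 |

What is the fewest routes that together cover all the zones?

Take {G1, G6, G9}. Their union is {Q0, Q1, Q2, Q3, Q4, Q5, Q6, Q7, Q8}, which is all 9 zones.
No 2 of the 10 routes cover everything (all 45 combinations miss at least one zone), so 3 is optimal.

3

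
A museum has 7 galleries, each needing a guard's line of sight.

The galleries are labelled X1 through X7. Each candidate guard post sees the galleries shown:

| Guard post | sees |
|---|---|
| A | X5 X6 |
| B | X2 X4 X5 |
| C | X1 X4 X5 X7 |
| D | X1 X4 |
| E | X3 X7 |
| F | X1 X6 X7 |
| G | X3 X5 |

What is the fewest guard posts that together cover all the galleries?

Take {B, E, F}. Their union is {X1, X2, X3, X4, X5, X6, X7}, which is all 7 galleries.
Only B contains X2, so B is forced; the remaining 4 galleries need at least 2 more guard posts (each remaining guard post adds at most 3) — so at least 3 guard posts are needed, and 3 is optimal.

3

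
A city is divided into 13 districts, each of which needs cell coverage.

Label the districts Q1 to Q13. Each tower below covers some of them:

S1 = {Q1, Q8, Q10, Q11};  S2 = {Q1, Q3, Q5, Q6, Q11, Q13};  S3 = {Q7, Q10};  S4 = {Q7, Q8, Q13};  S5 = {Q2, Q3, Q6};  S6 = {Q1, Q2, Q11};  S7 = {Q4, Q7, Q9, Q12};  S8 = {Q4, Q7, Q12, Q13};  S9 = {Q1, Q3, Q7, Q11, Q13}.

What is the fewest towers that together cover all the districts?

Take {S1, S2, S6, S7}. Their union is {Q1, Q2, Q3, Q4, Q5, Q6, Q7, Q8, Q9, Q10, Q11, Q12, Q13}, which is all 13 districts.
No 3 of the 9 towers cover everything (all 84 combinations miss at least one district), so 4 is optimal.

4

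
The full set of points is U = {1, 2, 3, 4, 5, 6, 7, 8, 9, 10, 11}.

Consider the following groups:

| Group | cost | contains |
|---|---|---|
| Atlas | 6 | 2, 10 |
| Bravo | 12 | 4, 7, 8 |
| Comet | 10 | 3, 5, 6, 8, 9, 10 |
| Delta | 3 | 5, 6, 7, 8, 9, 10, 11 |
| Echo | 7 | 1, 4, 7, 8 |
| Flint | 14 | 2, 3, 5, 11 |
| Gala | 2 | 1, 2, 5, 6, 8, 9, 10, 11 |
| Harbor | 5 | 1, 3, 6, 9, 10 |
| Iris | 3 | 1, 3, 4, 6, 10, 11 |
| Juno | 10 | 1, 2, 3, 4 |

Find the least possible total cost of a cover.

8

Delta, Gala, Iris together cover every point (Delta ∪ Gala ∪ Iris = {1, 2, 3, 4, 5, 6, 7, 8, 9, 10, 11}); total cost 3 + 2 + 3 = 8.
No covering selection has total cost below 8.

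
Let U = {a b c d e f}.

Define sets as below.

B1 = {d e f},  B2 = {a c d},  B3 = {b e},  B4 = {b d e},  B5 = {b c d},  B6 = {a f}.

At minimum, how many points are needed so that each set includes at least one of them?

The 3 points {a, b, e} hit every set.
No choice of 2 points meets every set, so 3 is the minimum.

3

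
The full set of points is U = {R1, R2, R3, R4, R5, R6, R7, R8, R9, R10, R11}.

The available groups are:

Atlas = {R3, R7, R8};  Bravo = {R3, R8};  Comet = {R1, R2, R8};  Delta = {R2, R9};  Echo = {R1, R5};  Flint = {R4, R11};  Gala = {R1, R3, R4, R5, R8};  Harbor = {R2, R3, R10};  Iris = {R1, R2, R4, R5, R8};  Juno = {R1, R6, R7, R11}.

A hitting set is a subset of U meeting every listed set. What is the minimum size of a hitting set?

H = {R2, R5, R8, R11} meets every group (each contains at least one member of H), and |H| = 4.
The groups Bravo, Delta, Echo, Flint are pairwise disjoint, so any hitting set needs a separate point for each — at least 4. Hence 4 is optimal.

4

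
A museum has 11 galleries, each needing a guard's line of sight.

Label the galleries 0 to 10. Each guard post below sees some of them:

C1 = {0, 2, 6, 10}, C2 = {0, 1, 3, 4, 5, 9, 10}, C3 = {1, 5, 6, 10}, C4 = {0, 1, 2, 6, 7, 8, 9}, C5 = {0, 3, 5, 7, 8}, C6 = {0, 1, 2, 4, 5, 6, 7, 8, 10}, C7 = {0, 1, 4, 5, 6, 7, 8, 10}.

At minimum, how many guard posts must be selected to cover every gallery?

2

C2 and C6 together: C2 ∪ C6 = {0, 1, 2, 3, 4, 5, 6, 7, 8, 9, 10} — every gallery is covered.
No single guard post has all 11 galleries (the largest, C6, has 9), so 2 is optimal.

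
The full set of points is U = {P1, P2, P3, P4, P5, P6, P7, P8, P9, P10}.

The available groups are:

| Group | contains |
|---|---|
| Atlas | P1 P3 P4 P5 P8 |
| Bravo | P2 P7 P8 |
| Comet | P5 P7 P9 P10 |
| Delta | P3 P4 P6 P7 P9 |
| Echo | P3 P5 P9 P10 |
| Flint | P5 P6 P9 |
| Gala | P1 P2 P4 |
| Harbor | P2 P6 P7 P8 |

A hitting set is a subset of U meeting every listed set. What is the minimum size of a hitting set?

Take H = {P4, P5, P8}. Each listed group contains at least one of these, so H is a hitting set of size 3.
No choice of 2 points meets every group, so 3 is the minimum.

3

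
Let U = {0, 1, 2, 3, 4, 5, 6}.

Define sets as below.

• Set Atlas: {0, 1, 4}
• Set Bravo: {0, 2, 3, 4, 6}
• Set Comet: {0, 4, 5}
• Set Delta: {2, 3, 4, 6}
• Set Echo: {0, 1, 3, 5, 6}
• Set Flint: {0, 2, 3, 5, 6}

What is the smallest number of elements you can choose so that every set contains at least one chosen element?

2

The 2 elements {0, 2} hit every set.
No single element lies in every set, so at least 2 are needed and 2 is optimal.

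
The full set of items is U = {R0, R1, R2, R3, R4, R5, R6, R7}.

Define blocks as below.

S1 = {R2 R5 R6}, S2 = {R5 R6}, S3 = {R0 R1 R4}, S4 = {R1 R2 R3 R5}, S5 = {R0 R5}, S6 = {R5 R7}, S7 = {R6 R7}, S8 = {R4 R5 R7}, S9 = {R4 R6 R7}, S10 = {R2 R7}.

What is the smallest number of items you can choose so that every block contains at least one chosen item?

3

H = {R0, R5, R7} meets every block (each contains at least one member of H), and |H| = 3.
The blocks S2, S3, S10 are pairwise disjoint, so any hitting set needs a separate item for each — at least 3. Hence 3 is optimal.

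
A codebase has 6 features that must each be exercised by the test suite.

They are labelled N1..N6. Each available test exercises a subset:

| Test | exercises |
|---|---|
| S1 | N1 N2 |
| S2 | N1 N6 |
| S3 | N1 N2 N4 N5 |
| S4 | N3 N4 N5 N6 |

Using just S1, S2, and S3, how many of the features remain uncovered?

Union of S1, S2, S3 = {N1, N2, N4, N5, N6}.
Not covered: N3 — 1 feature.

1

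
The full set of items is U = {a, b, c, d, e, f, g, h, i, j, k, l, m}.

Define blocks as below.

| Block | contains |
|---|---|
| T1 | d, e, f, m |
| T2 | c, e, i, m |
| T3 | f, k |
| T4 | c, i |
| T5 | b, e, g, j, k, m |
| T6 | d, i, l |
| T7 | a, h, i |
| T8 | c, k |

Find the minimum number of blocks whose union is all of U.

5

T1 and T5 and T6 and T7 and T8 together: T1 ∪ T5 ∪ T6 ∪ T7 ∪ T8 = {a, b, c, d, e, f, g, h, i, j, k, l, m} — every item is covered.
No 4 of the 8 blocks cover everything (all 70 combinations miss at least one item), so 5 is optimal.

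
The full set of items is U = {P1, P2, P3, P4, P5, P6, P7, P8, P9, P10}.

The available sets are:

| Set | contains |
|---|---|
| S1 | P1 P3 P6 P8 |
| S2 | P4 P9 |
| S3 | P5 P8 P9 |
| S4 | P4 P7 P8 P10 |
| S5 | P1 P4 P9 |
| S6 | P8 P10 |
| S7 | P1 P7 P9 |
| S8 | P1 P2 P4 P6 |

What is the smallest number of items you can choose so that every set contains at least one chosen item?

3

Take H = {P1, P9, P10}. Each listed set contains at least one of these, so H is a hitting set of size 3.
No choice of 2 items meets every set, so 3 is the minimum.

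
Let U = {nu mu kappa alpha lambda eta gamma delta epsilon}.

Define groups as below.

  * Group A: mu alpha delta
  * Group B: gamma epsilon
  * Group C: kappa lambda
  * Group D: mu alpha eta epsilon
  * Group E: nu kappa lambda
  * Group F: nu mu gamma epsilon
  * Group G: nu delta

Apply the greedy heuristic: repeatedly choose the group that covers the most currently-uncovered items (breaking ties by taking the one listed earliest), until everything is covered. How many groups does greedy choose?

Greedy: pick D (covers 4 new) → pick E (covers 3 new) → pick A (covers 1 new) → pick B (covers 1 new). Total picks: 4.

4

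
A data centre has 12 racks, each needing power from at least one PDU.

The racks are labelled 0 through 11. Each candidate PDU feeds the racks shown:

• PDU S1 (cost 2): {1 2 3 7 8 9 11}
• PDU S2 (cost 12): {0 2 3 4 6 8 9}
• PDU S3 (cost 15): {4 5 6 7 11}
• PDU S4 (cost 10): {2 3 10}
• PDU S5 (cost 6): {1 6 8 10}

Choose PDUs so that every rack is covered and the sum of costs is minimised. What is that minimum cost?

33

S2, S3, S5 together cover every rack (S2 ∪ S3 ∪ S5 = {0, 1, 2, 3, 4, 5, 6, 7, 8, 9, 10, 11}); total cost 12 + 15 + 6 = 33.
The greedy pick S1, S5, S2, S3 costs 35; no covering selection beats 33.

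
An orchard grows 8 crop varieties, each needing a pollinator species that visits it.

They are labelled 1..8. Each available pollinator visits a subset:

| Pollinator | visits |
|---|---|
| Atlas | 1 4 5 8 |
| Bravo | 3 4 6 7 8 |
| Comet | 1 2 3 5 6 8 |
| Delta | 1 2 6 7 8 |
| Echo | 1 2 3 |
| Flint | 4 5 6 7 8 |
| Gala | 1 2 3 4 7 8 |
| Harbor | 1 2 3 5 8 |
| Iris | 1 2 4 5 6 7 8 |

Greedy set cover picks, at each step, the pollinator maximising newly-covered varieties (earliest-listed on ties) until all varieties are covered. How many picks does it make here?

2

Greedy: pick Iris (covers 7 new) → pick Bravo (covers 1 new). Total picks: 2.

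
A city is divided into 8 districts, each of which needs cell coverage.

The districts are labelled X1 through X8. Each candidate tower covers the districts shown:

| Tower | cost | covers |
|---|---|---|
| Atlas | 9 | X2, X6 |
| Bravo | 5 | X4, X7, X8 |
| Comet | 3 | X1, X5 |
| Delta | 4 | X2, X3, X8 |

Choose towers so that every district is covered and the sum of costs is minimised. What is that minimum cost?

21

Atlas, Bravo, Comet, Delta together cover every district (Atlas ∪ Bravo ∪ Comet ∪ Delta = {X1, X2, X3, X4, X5, X6, X7, X8}); total cost 9 + 5 + 3 + 4 = 21.
No covering selection has total cost below 21.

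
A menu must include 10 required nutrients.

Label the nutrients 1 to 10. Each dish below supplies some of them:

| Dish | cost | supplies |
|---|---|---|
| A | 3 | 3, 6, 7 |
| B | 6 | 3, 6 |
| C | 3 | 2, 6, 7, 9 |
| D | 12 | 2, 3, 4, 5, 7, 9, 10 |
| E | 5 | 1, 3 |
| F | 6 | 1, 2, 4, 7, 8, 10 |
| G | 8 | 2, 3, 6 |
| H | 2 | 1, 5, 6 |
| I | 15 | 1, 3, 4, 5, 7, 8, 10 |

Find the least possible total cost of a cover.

14

A, C, F, H together cover every nutrient (A ∪ C ∪ F ∪ H = {1, 2, 3, 4, 5, 6, 7, 8, 9, 10}); total cost 3 + 3 + 6 + 2 = 14.
No covering selection has total cost below 14.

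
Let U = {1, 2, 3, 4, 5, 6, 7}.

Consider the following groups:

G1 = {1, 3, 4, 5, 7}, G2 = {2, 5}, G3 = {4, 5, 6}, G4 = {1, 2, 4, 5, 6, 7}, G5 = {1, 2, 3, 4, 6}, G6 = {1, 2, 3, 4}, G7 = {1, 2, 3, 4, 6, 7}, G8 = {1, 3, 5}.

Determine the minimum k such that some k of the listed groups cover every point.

G7 and G8 together: G7 ∪ G8 = {1, 2, 3, 4, 5, 6, 7} — every point is covered.
No single group has all 7 points (the largest, G4, has 6), so 2 is optimal.

2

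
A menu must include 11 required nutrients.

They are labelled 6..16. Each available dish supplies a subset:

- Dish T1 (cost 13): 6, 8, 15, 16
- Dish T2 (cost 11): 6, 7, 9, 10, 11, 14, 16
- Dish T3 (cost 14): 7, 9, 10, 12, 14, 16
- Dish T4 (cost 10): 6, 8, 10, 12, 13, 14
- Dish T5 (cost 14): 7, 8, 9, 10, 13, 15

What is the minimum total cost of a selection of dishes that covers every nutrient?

T1, T2, T4 together cover every nutrient (T1 ∪ T2 ∪ T4 = {6, 7, 8, 9, 10, 11, 12, 13, 14, 15, 16}); total cost 13 + 11 + 10 = 34.
No covering selection has total cost below 34.

34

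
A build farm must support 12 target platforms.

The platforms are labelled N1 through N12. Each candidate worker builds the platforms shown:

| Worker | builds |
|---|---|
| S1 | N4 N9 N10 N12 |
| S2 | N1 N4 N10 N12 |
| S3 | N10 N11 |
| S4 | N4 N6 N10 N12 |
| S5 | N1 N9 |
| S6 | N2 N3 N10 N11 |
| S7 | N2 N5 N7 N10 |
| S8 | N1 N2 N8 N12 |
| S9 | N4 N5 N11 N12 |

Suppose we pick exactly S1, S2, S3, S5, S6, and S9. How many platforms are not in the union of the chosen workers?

3

Union of S1, S2, S3, S5, S6, S9 = {N1, N2, N3, N4, N5, N9, N10, N11, N12}.
Not covered: N6, N7, N8 — 3 platforms.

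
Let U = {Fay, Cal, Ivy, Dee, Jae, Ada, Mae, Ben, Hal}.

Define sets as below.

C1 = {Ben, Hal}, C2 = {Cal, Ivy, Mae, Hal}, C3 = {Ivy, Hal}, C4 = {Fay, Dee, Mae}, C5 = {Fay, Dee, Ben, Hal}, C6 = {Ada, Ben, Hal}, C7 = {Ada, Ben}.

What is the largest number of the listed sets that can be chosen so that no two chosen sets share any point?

C3, C4, C7 are pairwise disjoint (C3={Ivy,Hal}; C4={Fay,Dee,Mae}; C7={Ada,Ben}).
Every remaining set overlaps one of these, and no 4 of the listed sets are pairwise disjoint, so 3 is the maximum.

3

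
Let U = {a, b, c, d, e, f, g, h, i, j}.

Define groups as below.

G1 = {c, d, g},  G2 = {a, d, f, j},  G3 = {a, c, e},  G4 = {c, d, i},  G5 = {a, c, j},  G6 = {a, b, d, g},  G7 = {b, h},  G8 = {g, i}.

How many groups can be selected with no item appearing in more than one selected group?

G5, G7, G8 are pairwise disjoint (G5={a,c,j}; G7={b,h}; G8={g,i}).
Every remaining group overlaps one of these, and no 4 of the listed groups are pairwise disjoint, so 3 is the maximum.

3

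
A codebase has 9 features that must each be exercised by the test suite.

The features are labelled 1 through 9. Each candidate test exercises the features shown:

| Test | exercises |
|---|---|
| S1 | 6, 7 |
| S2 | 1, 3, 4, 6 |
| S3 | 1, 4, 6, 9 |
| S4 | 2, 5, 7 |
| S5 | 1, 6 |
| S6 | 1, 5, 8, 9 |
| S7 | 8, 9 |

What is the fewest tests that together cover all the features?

3

S2 and S4 and S6 together: S2 ∪ S4 ∪ S6 = {1, 2, 3, 4, 5, 6, 7, 8, 9} — every feature is covered.
Each test has at most 4 features, and 2·4 = 8 < 9 — so at least 3 tests are needed, and 3 is optimal.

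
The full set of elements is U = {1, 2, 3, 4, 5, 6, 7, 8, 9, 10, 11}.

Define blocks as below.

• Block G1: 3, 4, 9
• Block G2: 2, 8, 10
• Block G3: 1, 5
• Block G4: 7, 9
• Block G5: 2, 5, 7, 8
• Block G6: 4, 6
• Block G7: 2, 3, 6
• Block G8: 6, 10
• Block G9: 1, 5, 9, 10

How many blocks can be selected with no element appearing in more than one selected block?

G2, G3, G4, G6 are pairwise disjoint (G2={2,8,10}; G3={1,5}; G4={7,9}; G6={4,6}).
Every remaining block overlaps one of these, and no 5 of the listed blocks are pairwise disjoint, so 4 is the maximum.

4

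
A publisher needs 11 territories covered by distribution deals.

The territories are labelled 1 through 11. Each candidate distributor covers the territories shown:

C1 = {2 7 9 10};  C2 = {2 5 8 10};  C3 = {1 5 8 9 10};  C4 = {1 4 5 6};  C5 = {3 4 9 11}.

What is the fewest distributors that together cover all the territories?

Take {C1, C3, C4, C5}. Their union is {1, 2, 3, 4, 5, 6, 7, 8, 9, 10, 11}, which is all 11 territories.
No 3 of the 5 distributors cover everything (all 10 combinations miss at least one territory), so 4 is optimal.

4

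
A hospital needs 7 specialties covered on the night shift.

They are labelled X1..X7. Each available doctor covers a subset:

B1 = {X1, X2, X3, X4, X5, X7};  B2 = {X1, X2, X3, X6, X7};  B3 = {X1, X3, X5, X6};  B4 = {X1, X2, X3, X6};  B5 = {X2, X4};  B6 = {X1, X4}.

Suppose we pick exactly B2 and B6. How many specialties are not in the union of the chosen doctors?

Union of B2, B6 = {X1, X2, X3, X4, X6, X7}.
Not covered: X5 — 1 specialty.

1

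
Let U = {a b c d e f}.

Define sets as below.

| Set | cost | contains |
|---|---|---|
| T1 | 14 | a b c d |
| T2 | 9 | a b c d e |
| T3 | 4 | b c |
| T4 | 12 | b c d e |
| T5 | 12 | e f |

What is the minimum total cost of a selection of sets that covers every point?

21

T2, T5 together cover every point (T2 ∪ T5 = {a, b, c, d, e, f}); total cost 9 + 12 = 21.
No covering selection has total cost below 21.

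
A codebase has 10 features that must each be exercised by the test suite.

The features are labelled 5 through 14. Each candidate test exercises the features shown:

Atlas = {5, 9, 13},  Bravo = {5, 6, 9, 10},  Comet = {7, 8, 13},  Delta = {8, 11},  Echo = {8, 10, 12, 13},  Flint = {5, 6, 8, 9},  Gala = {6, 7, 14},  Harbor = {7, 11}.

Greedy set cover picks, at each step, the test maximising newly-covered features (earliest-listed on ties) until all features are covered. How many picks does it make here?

5

Greedy: pick Bravo (covers 4 new) → pick Comet (covers 3 new) → pick Delta (covers 1 new) → pick Echo (covers 1 new) → pick Gala (covers 1 new). Total picks: 5.
(The true minimum cover uses only 4 tests, so greedy is not optimal here.)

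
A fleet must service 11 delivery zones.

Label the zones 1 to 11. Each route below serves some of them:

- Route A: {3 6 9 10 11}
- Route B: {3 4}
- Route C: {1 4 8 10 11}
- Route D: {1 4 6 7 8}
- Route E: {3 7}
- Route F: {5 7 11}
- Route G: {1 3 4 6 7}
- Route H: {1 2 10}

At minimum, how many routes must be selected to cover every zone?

4

Take {A, C, F, H}. Their union is {1, 2, 3, 4, 5, 6, 7, 8, 9, 10, 11}, which is all 11 zones.
No 3 of the 8 routes cover everything (all 56 combinations miss at least one zone), so 4 is optimal.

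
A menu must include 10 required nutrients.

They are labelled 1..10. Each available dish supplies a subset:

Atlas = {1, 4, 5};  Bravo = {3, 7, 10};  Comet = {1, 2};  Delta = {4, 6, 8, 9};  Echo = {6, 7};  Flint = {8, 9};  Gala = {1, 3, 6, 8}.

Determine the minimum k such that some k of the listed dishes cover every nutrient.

4

Take {Atlas, Bravo, Comet, Delta}. Their union is {1, 2, 3, 4, 5, 6, 7, 8, 9, 10}, which is all 10 nutrients.
Only Atlas contains 5, so Atlas is forced; the remaining 7 nutrients need at least 3 more dishes (each remaining dish adds at most 3) — so at least 4 dishes are needed, and 4 is optimal.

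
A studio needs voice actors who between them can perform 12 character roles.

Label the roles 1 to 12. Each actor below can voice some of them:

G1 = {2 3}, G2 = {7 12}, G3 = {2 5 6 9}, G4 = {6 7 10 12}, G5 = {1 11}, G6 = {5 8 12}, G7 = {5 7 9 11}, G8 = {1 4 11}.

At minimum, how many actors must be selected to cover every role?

Take {G1, G4, G6, G7, G8}. Their union is {1, 2, 3, 4, 5, 6, 7, 8, 9, 10, 11, 12}, which is all 12 roles.
No 4 of the 8 actors cover everything (all 70 combinations miss at least one role), so 5 is optimal.

5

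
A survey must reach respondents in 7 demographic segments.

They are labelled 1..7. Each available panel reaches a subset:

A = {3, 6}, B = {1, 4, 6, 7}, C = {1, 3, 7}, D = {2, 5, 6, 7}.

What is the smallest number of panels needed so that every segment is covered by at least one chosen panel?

3

Take {B, C, D}. Their union is {1, 2, 3, 4, 5, 6, 7}, which is all 7 segments.
Only D contains 2, so D is forced; the remaining 3 segments need at least 2 more panels (each remaining panel adds at most 2) — so at least 3 panels are needed, and 3 is optimal.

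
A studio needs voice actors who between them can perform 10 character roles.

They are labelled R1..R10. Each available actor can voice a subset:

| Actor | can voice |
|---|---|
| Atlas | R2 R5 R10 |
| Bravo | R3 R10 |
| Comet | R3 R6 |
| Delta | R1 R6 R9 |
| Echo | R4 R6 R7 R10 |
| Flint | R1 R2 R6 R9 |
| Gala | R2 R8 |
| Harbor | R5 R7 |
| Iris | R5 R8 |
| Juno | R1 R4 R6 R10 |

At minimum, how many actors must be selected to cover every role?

Take {Comet, Echo, Flint, Iris}. Their union is {R1, R2, R3, R4, R5, R6, R7, R8, R9, R10}, which is all 10 roles.
No 3 of the 10 actors cover everything (all 120 combinations miss at least one role), so 4 is optimal.

4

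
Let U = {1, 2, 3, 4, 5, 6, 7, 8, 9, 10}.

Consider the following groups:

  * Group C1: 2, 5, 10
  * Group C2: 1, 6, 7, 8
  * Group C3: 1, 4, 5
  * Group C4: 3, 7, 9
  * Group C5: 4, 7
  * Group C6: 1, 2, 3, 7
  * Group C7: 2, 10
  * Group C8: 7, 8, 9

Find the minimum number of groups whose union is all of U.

4

C2 and C3 and C4 and C7 together: C2 ∪ C3 ∪ C4 ∪ C7 = {1, 2, 3, 4, 5, 6, 7, 8, 9, 10} — every point is covered.
No 3 of the 8 groups cover everything (all 56 combinations miss at least one point), so 4 is optimal.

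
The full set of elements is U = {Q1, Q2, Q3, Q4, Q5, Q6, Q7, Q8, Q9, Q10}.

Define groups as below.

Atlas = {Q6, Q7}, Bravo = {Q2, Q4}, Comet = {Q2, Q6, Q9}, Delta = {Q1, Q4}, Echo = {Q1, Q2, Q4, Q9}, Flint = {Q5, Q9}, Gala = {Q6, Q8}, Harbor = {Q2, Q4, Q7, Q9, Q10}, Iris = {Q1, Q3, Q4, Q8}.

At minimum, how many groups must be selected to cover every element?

4

Comet and Flint and Harbor and Iris together: Comet ∪ Flint ∪ Harbor ∪ Iris = {Q1, Q2, Q3, Q4, Q5, Q6, Q7, Q8, Q9, Q10} — every element is covered.
No 3 of the 9 groups cover everything (all 84 combinations miss at least one element), so 4 is optimal.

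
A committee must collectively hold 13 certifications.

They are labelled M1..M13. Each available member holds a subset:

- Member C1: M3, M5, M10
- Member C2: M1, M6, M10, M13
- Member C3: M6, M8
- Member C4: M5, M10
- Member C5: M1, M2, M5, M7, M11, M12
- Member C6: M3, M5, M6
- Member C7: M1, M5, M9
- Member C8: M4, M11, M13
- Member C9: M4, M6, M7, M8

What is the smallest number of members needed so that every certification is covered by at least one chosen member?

5

C1 and C3 and C5 and C7 and C8 together: C1 ∪ C3 ∪ C5 ∪ C7 ∪ C8 = {M1, M2, M3, M4, M5, M6, M7, M8, M9, M10, M11, M12, M13} — every certification is covered.
No 4 of the 9 members cover everything (all 126 combinations miss at least one certification), so 5 is optimal.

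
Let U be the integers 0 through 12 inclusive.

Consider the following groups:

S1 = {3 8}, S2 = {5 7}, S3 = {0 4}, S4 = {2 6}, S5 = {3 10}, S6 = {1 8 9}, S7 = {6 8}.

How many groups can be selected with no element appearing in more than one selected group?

S2, S3, S4, S5, S6 are pairwise disjoint (S2={5,7}; S3={0,4}; S4={2,6}; S5={3,10}; S6={1,8,9}).
Every remaining group overlaps one of these, and no 6 of the listed groups are pairwise disjoint, so 5 is the maximum.

5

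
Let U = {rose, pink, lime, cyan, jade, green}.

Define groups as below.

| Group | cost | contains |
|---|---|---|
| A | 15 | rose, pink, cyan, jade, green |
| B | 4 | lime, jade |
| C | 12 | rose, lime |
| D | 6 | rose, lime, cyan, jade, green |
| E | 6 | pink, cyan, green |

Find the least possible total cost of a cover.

12

D, E together cover every element (D ∪ E = {rose, pink, lime, cyan, jade, green}); total cost 6 + 6 = 12.
No covering selection has total cost below 12.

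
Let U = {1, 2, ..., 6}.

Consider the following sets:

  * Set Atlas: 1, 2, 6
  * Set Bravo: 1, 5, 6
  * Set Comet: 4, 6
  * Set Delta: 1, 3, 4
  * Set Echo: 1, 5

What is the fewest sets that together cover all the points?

Atlas and Delta and Echo together: Atlas ∪ Delta ∪ Echo = {1, 2, 3, 4, 5, 6} — every point is covered.
Only Atlas contains 2, so Atlas is forced; the remaining 3 points need at least 2 more sets (each remaining set adds at most 2) — so at least 3 sets are needed, and 3 is optimal.

3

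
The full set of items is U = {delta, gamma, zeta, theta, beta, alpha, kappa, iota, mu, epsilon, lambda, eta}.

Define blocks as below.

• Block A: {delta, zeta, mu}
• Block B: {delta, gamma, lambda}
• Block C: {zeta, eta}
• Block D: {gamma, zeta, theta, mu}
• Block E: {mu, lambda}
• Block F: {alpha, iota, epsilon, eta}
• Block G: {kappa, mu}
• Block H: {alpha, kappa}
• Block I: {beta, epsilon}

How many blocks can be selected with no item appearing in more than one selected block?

B, C, H, I are pairwise disjoint (B={delta,gamma,lambda}; C={zeta,eta}; H={alpha,kappa}; I={beta,epsilon}).
Every remaining block overlaps one of these, and no 5 of the listed blocks are pairwise disjoint, so 4 is the maximum.

4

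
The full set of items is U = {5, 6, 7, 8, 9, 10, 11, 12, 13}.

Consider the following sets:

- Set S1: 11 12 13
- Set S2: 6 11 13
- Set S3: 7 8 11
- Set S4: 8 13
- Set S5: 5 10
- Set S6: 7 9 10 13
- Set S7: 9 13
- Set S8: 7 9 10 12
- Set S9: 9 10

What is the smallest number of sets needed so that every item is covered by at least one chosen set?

Take {S2, S3, S5, S8}. Their union is {5, 6, 7, 8, 9, 10, 11, 12, 13}, which is all 9 items.
Only S5 contains 5, so S5 is forced; the remaining 7 items need at least 3 more sets (each remaining set adds at most 3) — so at least 4 sets are needed, and 4 is optimal.

4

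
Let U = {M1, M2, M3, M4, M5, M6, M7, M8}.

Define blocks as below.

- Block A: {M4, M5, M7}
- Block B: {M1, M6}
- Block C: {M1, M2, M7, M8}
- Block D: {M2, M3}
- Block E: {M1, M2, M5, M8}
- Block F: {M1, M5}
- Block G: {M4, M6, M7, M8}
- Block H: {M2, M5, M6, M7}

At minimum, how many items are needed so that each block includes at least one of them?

3

The 3 items {M2, M5, M6} hit every block.
The blocks A, B, D are pairwise disjoint, so any hitting set needs a separate item for each — at least 3. Hence 3 is optimal.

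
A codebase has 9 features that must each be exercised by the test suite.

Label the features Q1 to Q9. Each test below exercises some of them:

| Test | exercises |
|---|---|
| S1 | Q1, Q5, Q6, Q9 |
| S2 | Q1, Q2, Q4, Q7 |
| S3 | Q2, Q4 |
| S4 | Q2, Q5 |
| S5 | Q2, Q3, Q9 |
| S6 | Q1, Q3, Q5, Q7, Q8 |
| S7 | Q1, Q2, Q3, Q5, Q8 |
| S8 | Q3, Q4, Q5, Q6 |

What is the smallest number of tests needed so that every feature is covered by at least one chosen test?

3

S1 and S3 and S6 together: S1 ∪ S3 ∪ S6 = {Q1, Q2, Q3, Q4, Q5, Q6, Q7, Q8, Q9} — every feature is covered.
No 2 of the 8 tests cover everything (all 28 combinations miss at least one feature), so 3 is optimal.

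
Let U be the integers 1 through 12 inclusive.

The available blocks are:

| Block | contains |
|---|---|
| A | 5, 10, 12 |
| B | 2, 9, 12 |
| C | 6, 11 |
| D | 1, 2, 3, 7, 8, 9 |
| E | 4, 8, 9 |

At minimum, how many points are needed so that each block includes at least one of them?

The 3 points {9, 11, 12} hit every block.
The blocks A, C, D are pairwise disjoint, so any hitting set needs a separate point for each — at least 3. Hence 3 is optimal.

3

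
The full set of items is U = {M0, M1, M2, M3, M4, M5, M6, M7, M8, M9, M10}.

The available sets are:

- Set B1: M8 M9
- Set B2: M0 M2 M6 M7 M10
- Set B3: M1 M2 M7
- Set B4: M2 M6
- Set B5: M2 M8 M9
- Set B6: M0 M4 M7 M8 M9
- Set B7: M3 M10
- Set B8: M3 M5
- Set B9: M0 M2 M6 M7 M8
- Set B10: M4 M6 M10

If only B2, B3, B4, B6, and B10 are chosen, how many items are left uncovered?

2

Union of B2, B3, B4, B6, B10 = {M0, M1, M2, M4, M6, M7, M8, M9, M10}.
Not covered: M3, M5 — 2 items.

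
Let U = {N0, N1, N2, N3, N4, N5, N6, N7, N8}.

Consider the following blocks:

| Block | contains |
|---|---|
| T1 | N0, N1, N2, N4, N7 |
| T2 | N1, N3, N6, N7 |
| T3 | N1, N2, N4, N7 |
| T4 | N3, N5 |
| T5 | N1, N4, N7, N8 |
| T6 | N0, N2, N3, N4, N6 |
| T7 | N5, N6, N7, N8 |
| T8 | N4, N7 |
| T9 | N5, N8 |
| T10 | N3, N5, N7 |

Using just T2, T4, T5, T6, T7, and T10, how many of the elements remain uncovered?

0

Union of T2, T4, T5, T6, T7, T10 = {N0, N1, N2, N3, N4, N5, N6, N7, N8} — that's every element, so 0 are uncovered.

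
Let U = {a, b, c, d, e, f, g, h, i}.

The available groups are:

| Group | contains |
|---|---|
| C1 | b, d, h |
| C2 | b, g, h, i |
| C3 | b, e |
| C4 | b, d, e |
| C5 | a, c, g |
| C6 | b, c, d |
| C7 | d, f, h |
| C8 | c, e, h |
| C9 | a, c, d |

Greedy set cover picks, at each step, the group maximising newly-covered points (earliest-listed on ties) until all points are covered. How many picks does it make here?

Greedy: pick C2 (covers 4 new) → pick C9 (covers 3 new) → pick C3 (covers 1 new) → pick C7 (covers 1 new). Total picks: 4.

4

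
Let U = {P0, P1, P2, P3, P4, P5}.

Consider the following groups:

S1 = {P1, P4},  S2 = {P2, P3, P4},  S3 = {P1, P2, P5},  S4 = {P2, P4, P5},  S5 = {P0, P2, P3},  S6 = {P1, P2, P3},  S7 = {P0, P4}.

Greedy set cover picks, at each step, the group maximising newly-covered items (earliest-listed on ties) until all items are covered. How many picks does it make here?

Greedy: pick S2 (covers 3 new) → pick S3 (covers 2 new) → pick S5 (covers 1 new). Total picks: 3.

3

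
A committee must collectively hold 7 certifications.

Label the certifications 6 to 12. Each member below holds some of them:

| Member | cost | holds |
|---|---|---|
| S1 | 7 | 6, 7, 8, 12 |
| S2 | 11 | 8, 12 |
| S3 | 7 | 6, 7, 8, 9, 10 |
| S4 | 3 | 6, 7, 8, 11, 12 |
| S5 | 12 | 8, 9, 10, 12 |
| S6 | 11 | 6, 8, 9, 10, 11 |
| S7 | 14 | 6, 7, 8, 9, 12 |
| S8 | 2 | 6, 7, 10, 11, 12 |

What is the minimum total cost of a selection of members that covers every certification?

S3, S8 together cover every certification (S3 ∪ S8 = {6, 7, 8, 9, 10, 11, 12}); total cost 7 + 2 = 9.
The greedy pick S8, S4, S3 costs 12; no covering selection beats 9.

9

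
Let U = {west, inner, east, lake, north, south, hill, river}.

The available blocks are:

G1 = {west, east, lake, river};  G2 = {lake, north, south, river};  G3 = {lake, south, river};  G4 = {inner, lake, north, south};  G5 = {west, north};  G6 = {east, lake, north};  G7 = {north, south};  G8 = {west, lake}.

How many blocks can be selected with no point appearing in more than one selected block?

2

G3, G5 are pairwise disjoint (G3={lake,south,river}; G5={west,north}).
Every remaining block overlaps one of these, and no 3 of the listed blocks are pairwise disjoint, so 2 is the maximum.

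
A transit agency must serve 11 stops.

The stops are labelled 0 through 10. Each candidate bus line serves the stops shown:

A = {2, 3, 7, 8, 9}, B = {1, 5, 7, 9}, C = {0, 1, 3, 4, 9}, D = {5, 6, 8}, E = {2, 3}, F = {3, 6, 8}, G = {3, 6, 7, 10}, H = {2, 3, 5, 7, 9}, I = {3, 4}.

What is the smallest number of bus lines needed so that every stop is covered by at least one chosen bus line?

4

A and C and G and H together: A ∪ C ∪ G ∪ H = {0, 1, 2, 3, 4, 5, 6, 7, 8, 9, 10} — every stop is covered.
No 3 of the 9 bus lines cover everything (all 84 combinations miss at least one stop), so 4 is optimal.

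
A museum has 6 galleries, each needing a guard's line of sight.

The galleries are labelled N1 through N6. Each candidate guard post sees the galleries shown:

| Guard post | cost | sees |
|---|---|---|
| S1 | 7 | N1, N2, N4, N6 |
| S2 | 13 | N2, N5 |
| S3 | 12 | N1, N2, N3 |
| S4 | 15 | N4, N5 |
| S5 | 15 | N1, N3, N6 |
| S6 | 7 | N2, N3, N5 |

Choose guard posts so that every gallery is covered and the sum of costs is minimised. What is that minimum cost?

S1, S6 together cover every gallery (S1 ∪ S6 = {N1, N2, N3, N4, N5, N6}); total cost 7 + 7 = 14.
No covering selection has total cost below 14.

14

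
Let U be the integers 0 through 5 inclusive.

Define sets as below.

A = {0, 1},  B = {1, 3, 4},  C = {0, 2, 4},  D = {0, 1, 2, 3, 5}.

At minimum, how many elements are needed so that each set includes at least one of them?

Take H = {0, 4}. Each listed set contains at least one of these, so H is a hitting set of size 2.
No single element lies in every set, so at least 2 are needed and 2 is optimal.

2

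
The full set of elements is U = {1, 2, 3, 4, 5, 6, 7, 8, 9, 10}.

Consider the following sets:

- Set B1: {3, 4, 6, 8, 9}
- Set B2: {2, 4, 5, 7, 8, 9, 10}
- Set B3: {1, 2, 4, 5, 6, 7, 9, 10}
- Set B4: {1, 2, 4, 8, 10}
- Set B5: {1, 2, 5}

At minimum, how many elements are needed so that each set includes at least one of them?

The 2 elements {2, 6} hit every set.
The sets B1, B5 are pairwise disjoint, so any hitting set needs a separate element for each — at least 2. Hence 2 is optimal.

2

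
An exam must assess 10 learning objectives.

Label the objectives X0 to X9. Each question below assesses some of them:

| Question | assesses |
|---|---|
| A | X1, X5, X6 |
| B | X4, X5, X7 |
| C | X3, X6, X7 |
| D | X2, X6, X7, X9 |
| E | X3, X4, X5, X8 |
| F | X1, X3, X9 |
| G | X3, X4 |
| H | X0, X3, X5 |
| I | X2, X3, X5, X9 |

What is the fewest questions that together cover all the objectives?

Take {D, E, F, H}. Their union is {X0, X1, X2, X3, X4, X5, X6, X7, X8, X9}, which is all 10 objectives.
No 3 of the 9 questions cover everything (all 84 combinations miss at least one objective), so 4 is optimal.

4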